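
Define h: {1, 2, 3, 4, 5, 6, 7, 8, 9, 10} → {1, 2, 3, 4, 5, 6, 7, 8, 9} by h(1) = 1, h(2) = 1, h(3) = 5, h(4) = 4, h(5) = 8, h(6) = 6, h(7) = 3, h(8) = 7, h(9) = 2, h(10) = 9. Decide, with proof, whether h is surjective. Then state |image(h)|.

9

Every element of the codomain has a preimage: 1 = h(1), 2 = h(9), 3 = h(7), 4 = h(4), 5 = h(3), 6 = h(6), 7 = h(8), 8 = h(5), 9 = h(10).
Hence h is surjective.
The image of h is {1, 2, 3, 4, 5, 6, 7, 8, 9}, which has 9 elements.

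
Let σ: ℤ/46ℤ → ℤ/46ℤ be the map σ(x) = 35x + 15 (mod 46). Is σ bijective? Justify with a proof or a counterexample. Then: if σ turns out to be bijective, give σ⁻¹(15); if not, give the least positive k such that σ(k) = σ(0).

By definition, injectivity means: for all x_1, x_2 in the domain, σ(x_1) = σ(x_2) implies x_1 = x_2.
Suppose σ(x_1) = σ(x_2) in ℤ/46ℤ. Then 35x_1 + 15 ≡ 35x_2 + 15 (mod 46), hence 35(x_1 − x_2) ≡ 0 (mod 46).
Since gcd(35, 46) = 1, 35 is invertible modulo 46, hence x_1 − x_2 ≡ 0 (mod 46), i.e. x_1 = x_2.
We now compute 35⁻¹ mod 46 explicitly. Euclid's algorithm: 46 = 1·35 + 11, 35 = 3·11 + 2, 11 = 5·2 + 1; back-substituting gives 1 = 25·35 − 19·46, so 35⁻¹ ≡ 25 (mod 46).
For any y ∈ ℤ/46ℤ, x = 25(y − 15) mod 46 satisfies σ(x) = 35·25(y − 15) + 15 ≡ y (since 35·25 ≡ 1 mod 46). So every y has a preimage.
Therefore σ is bijective.
Since σ is bijective, we find σ⁻¹(15): we need 35x ≡ 15 − 15 ≡ 0 (mod 46). Using 35⁻¹ = 25: x ≡ 25·0 = 0, so x = 0.
Check: σ(0) = 35·0 + 15 = 15 ≡ 15 (mod 46).

0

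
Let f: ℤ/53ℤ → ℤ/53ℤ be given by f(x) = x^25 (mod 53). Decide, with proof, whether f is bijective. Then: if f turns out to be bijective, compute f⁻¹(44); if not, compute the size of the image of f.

Since 53 is prime, the nonzero elements of ℤ/53ℤ form a cyclic group of order 52.
As gcd(25, 52) = 1, raising to the 25th power is a bijection on this group: if x_1^25 ≡ x_2^25 then (x_1x_2^{−1})^25 = 1, and the only element of order dividing gcd(25, 52) = 1 is 1, so x_1 = x_2.
With f(0) = 0 this makes f injective on all of ℤ/53ℤ, hence bijective (finite equal-size domain and codomain). In particular f is bijective.
Since f is bijective, we find the preimage of 44. The inverse of x ↦ x^25 on (ℤ/53ℤ)^× is x ↦ x^25, because 25·25 = 625 = 12·52 + 1 ≡ 1 (mod 52) and x^{52} = 1 for x ≠ 0 (Fermat). So f⁻¹(44) = 44^25 mod 53.
Repeated squaring mod 53: 44^1 ≡ 44, 44^2 ≡ 44² = 1936 ≡ 28, 44^4 ≡ 28² = 784 ≡ 42, 44^8 ≡ 42² = 1764 ≡ 15, 44^16 ≡ 15² = 225 ≡ 13. Since 25 = 16 + 8 + 1, 44^25 ≡ 13·15·44: 13·15 = 195 ≡ 36, then 36·44 = 1584 ≡ 47. So 44^25 ≡ 47 (mod 53).
Hence f⁻¹(44) = 47.

47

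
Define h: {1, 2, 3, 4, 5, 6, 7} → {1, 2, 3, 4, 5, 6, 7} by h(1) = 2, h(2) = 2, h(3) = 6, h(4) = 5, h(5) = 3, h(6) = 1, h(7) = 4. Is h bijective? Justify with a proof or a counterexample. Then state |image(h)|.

h(1) = 2 = h(2) with 1 ≠ 2, so h is not injective, hence not bijective.
The image of h is {1, 2, 3, 4, 5, 6}, which has 6 elements.

6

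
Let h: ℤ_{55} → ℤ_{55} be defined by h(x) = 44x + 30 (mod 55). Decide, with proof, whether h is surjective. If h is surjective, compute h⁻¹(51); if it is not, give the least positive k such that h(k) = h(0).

5

Since gcd(44, 55) = 11, we have 44x ≡ 0 (mod 11) for all x, so h(x) ≡ 8 (mod 11).
But 0 ≢ 8 (mod 11), so 0 ∈ ℤ_{55} has no preimage. Thus h is not surjective.
Since h is not surjective, we find the least positive k with h(k) = h(0): this means 44k ≡ 0 (mod 55), i.e. 55 ∣ 44k. Since gcd(44, 55) = 11, dividing through by 11 this holds exactly when 5 ∣ 4k, and as gcd(4, 5) = 1, exactly when 5 ∣ k.
The smallest positive such k is 5.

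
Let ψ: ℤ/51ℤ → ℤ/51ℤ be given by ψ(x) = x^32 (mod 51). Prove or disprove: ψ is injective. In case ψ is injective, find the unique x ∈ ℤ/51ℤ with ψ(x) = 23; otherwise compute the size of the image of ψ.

4

ψ(1) = 1^32 = 1.
ψ(2): Repeated squaring mod 51: 2^1 ≡ 2, 2^2 ≡ 2² = 4, 2^4 ≡ 4² = 16, 2^8 ≡ 16² = 256 ≡ 1, 2^16 ≡ 1² = 1, 2^32 ≡ 1² = 1. So 2^32 ≡ 1 (mod 51).
So ψ(1) = ψ(2) = 1 while 1 ≠ 2, therefore ψ is not injective.
Since ψ is not injective, we determine |image(ψ)|. Computing x^32 mod 51 for each x (by repeated squaring, reducing mod 51 at every step), the values ψ(0), ψ(1), …, ψ(50) are: 0, 1, 1, 18, 1, 1, 18, 1, 1, 18, 1, 1, 18, 1, 1, 18, 1, 34, 18, 1, 1, 18, 1, 1, 18, 1, 1, 18, 1, 1, 18, 1, 1, 18, 34, 1, 18, 1, 1, 18, 1, 1, 18, 1, 1, 18, 1, 1, 18, 1, 1.
The distinct values are {0, 1, 18, 34}; there are 4 of them.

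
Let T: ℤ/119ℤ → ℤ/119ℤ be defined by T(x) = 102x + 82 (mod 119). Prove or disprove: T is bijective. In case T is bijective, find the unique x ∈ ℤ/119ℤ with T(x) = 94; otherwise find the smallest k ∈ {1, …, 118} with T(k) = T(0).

7

We have gcd(102, 119) = 17 > 1. Taking x_1 = 0 and x_2 = 7: T(0) = 82 and T(7) = 102·7 + 82 = 796 ≡ 82 (mod 119).
So T(0) = T(7) while 0 ≠ 7, so T is not injective, hence not bijective.
Since T is not bijective, we find the least positive k with T(k) = T(0): this means 102k ≡ 0 (mod 119), i.e. 119 ∣ 102k. Since gcd(102, 119) = 17, dividing through by 17 this holds exactly when 7 ∣ 6k, and as gcd(6, 7) = 1, exactly when 7 ∣ k.
The smallest positive such k is 7.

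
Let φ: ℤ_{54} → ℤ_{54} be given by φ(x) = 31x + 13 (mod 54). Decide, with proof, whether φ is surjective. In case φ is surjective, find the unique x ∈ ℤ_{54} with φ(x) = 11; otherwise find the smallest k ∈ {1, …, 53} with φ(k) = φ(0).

40

Since gcd(31, 54) = 1, 31 is invertible modulo 54. Euclid's algorithm: 54 = 1·31 + 23, 31 = 1·23 + 8, 23 = 2·8 + 7, 8 = 1·7 + 1; back-substituting gives 1 = 7·31 − 4·54, so 31⁻¹ ≡ 7 (mod 54).
Then y ↦ 7(y − 13) is a two-sided inverse to φ, so every y ∈ ℤ_{54} has a preimage.
Hence φ is surjective.
Since φ is surjective, we compute φ⁻¹(11): solve 31x + 13 ≡ 11 (mod 54), i.e. 31x ≡ 52 (mod 54).
Multiplying by 31⁻¹ = 7 gives x ≡ 7·52 = 364 = 6·54 + 40 ≡ 40 (mod 54).
Check: φ(40) = 31·40 + 13 = 1253 = 23·54 + 11 ≡ 11 (mod 54).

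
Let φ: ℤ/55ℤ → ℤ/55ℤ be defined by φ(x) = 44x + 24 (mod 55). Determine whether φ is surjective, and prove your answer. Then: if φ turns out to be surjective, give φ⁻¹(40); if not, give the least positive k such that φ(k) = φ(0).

5

Since gcd(44, 55) = 11, we have 44x ≡ 0 (mod 11) for all x, so φ(x) ≡ 2 (mod 11).
But 0 ≢ 2 (mod 11), so 0 ∈ ℤ/55ℤ has no preimage. Thus φ is not surjective.
Since φ is not surjective, we find the least positive k with φ(k) = φ(0): this means 44k ≡ 0 (mod 55), i.e. 55 ∣ 44k. Since gcd(44, 55) = 11, dividing through by 11 this holds exactly when 5 ∣ 4k, and as gcd(4, 5) = 1, exactly when 5 ∣ k.
The smallest positive such k is 5.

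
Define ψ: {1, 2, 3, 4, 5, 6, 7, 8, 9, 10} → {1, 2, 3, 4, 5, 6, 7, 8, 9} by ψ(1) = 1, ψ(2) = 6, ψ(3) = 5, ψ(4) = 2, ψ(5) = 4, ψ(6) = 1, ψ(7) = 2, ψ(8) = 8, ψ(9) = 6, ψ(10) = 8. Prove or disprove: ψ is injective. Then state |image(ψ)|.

ψ(1) = 1 = ψ(6) with 1 ≠ 6, so ψ is not injective.
The image of ψ is {1, 2, 4, 5, 6, 8}, which has 6 elements.

6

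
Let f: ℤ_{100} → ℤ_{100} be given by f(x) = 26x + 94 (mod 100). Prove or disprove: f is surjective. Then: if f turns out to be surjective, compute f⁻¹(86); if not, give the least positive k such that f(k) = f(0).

Recall that f is surjective if every y in the codomain equals f(x) for some x in the domain.
Since gcd(26, 100) = 2, we have 26x ≡ 0 (mod 2) for all x, so f(x) ≡ 0 (mod 2).
But 1 ≢ 0 (mod 2), so 1 ∈ ℤ_{100} has no preimage. So f is not surjective.
Since f is not surjective, we find the least positive k with f(k) = f(0): this means 26k ≡ 0 (mod 100), i.e. 100 ∣ 26k. Since gcd(26, 100) = 2, dividing through by 2 this holds exactly when 50 ∣ 13k, and as gcd(13, 50) = 1, exactly when 50 ∣ k.
The smallest positive such k is 50.

50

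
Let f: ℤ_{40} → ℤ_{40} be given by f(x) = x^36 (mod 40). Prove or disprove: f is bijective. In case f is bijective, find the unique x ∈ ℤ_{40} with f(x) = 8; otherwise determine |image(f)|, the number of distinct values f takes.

4

f(1) = 1^36 = 1.
f(3): Repeated squaring mod 40: 3^1 ≡ 3, 3^2 ≡ 3² = 9, 3^4 ≡ 9² = 81 ≡ 1, 3^8 ≡ 1² = 1, 3^16 ≡ 1² = 1, 3^32 ≡ 1² = 1. Since 36 = 32 + 4, 3^36 ≡ 1·1: 1·1 = 1. So 3^36 ≡ 1 (mod 40).
So f(1) = f(3) = 1 while 1 ≠ 3, so f is not injective, hence not bijective.
Since f is not bijective, we determine |image(f)|. Computing x^36 mod 40 for each x (by repeated squaring, reducing mod 40 at every step), the values f(0), f(1), …, f(39) are: 0, 1, 16, 1, 16, 25, 16, 1, 16, 1, 0, 1, 16, 1, 16, 25, 16, 1, 16, 1, 0, 1, 16, 1, 16, 25, 16, 1, 16, 1, 0, 1, 16, 1, 16, 25, 16, 1, 16, 1.
The distinct values are {0, 1, 16, 25}; there are 4 of them.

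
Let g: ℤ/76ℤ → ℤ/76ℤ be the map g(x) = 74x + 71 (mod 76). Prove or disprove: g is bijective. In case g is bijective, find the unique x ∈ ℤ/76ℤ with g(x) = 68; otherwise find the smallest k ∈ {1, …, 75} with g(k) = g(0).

38

Recall that g is injective when g(a) = g(b) forces a = b.
We have gcd(74, 76) = 2 > 1. Taking a = 0 and b = 38: g(0) = 71 and g(38) = 74·38 + 71 = 2883 ≡ 71 (mod 76).
So g(0) = g(38) while 0 ≠ 38, therefore g is not injective, hence not bijective.
Since g is not bijective, we find the least positive k with g(k) = g(0): this means 74k ≡ 0 (mod 76), i.e. 76 ∣ 74k. Since gcd(74, 76) = 2, dividing through by 2 this holds exactly when 38 ∣ 37k, and as gcd(37, 38) = 1, exactly when 38 ∣ k.
The smallest positive such k is 38.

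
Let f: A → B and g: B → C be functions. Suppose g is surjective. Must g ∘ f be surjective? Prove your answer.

not surjective

No. Take A = {1}, B = C = {1, 2, 3, 4, 5}, f(1) = 1, and g = identity (surjective).
Then (g ∘ f)(1) = 1, and 5 ∈ C has no preimage under g ∘ f, so g ∘ f is not surjective.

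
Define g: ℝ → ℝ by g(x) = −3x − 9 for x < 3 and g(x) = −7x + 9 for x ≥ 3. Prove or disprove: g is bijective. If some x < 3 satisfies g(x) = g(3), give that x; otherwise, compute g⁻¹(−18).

Both pieces are strictly decreasing (slopes −3 and −7), so each is injective on its own interval.
The left piece maps (−∞, 3) onto (−18, ∞); the right piece maps [3, ∞) onto (−∞, −12].
These images overlap. In particular g(3) = −12 (right piece), and solving −3x − 9 = −12 on the left piece gives x = 1 < 3.
So g(1) = g(3) with 1 ≠ 3, and g is not injective, hence not bijective. This x = 1 is the requested value below 3.

1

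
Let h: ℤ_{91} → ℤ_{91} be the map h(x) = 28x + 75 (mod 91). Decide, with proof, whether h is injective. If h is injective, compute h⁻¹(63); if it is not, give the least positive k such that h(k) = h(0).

By definition, h is injective when h(x_1) = h(x_2) forces x_1 = x_2.
We have gcd(28, 91) = 7 > 1. Taking x_1 = 0 and x_2 = 13: h(0) = 75 and h(13) = 28·13 + 75 = 439 ≡ 75 (mod 91).
So h(0) = h(13) while 0 ≠ 13, thus h is not injective.
Since h is not injective, we find the least positive k with h(k) = h(0): this means 28k ≡ 0 (mod 91), i.e. 91 ∣ 28k. Since gcd(28, 91) = 7, dividing through by 7 this holds exactly when 13 ∣ 4k, and as gcd(4, 13) = 1, exactly when 13 ∣ k.
The smallest positive such k is 13.

13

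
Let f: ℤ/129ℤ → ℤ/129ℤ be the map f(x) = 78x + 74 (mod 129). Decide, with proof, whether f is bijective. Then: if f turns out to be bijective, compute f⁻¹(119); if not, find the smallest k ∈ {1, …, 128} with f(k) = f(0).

43

Recall: injectivity means: for all s, t in the domain, f(s) = f(t) implies s = t.
We have gcd(78, 129) = 3 > 1. Taking s = 0 and t = 43: f(0) = 74 and f(43) = 78·43 + 74 = 3428 ≡ 74 (mod 129).
So f(0) = f(43) while 0 ≠ 43, so f is not injective, hence not bijective.
Since f is not bijective, we find the least positive k with f(k) = f(0): this means 78k ≡ 0 (mod 129), i.e. 129 ∣ 78k. Since gcd(78, 129) = 3, dividing through by 3 this holds exactly when 43 ∣ 26k, and as gcd(26, 43) = 1, exactly when 43 ∣ k.
The smallest positive such k is 43.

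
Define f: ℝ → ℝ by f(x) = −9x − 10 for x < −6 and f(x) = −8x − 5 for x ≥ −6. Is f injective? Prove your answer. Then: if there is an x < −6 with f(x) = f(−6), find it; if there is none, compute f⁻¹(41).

-23/4

Both pieces are strictly decreasing (slopes −9 and −8), so each is injective on its own interval.
The left piece maps (−∞, −6) onto (44, ∞); the right piece maps [−6, ∞) onto (−∞, 43].
These images are disjoint, so no value is attained by both pieces. Therefore f is injective.
Because the two images are disjoint, no x < −6 has f(x) = f(−6), so we compute f⁻¹(41): 41 lies in (−∞, 43], so solve −8x − 5 = 41: x = (41 + 5)/(−8) = −23/4.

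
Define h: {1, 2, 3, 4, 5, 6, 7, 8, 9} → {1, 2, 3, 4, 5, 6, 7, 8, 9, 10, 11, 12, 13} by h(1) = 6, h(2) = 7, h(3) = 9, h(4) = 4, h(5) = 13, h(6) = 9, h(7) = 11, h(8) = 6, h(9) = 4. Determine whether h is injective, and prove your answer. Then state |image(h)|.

6

h(3) = 9 = h(6) with 3 ≠ 6, so h is not injective.
The image of h is {4, 6, 7, 9, 11, 13}, which has 6 elements.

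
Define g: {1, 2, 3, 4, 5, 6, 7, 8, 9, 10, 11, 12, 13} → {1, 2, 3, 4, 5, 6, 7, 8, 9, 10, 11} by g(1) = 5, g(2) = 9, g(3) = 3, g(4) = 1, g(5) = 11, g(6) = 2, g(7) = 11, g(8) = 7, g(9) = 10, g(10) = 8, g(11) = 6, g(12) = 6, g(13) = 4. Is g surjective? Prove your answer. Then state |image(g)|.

Every element of the codomain has a preimage: 1 = g(4), 2 = g(6), 3 = g(3), 4 = g(13), 5 = g(1), 6 = g(11), 7 = g(8), 8 = g(10), 9 = g(2), 10 = g(9), 11 = g(5).
Hence g is surjective.
The image of g is {1, 2, 3, 4, 5, 6, 7, 8, 9, 10, 11}, which has 11 elements.

11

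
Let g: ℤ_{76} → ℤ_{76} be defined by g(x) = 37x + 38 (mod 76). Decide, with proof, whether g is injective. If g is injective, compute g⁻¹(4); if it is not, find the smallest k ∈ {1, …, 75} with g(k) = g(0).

Recall that injectivity means: for all x_1, x_2 in the domain, g(x_1) = g(x_2) implies x_1 = x_2.
If g(x_1) = g(x_2), then 37x_1 ≡ 37x_2 (mod 76). Because gcd(37, 76) = 1, we may cancel 37 to get x_1 ≡ x_2 (mod 76).
Therefore g is injective.
We now compute 37⁻¹ mod 76 explicitly. Euclid's algorithm: 76 = 2·37 + 2, 37 = 18·2 + 1; back-substituting gives 1 = 37·37 − 18·76, so 37⁻¹ ≡ 37 (mod 76).
Since g is injective, we compute g⁻¹(4): solve 37x + 38 ≡ 4 (mod 76), i.e. 37x ≡ 42 (mod 76).
Multiplying by 37⁻¹ = 37 gives x ≡ 37·42 = 1554 = 20·76 + 34 ≡ 34 (mod 76).
Check: g(34) = 37·34 + 38 = 1296 = 17·76 + 4 ≡ 4 (mod 76).

34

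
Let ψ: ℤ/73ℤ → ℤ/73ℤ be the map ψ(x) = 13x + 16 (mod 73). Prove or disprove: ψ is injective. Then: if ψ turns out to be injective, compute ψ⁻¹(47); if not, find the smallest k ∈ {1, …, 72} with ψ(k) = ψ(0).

8

By definition, ψ is injective when ψ(x_1) = ψ(x_2) forces x_1 = x_2.
If ψ(x_1) = ψ(x_2), then 13x_1 ≡ 13x_2 (mod 73). Because gcd(13, 73) = 1, we may cancel 13 to get x_1 ≡ x_2 (mod 73).
Thus ψ is injective.
We now compute 13⁻¹ mod 73 explicitly. Euclid's algorithm: 73 = 5·13 + 8, 13 = 1·8 + 5, 8 = 1·5 + 3, 5 = 1·3 + 2, 3 = 1·2 + 1; back-substituting gives 1 = 45·13 − 8·73, so 13⁻¹ ≡ 45 (mod 73).
Since ψ is injective, we find ψ⁻¹(47): we need 13x ≡ 47 − 16 ≡ 31 (mod 73). Using 13⁻¹ = 45: x ≡ 45·31 = 1395 = 19·73 + 8, so x = 8.
Check: ψ(8) = 13·8 + 16 = 120 = 1·73 + 47 ≡ 47 (mod 73).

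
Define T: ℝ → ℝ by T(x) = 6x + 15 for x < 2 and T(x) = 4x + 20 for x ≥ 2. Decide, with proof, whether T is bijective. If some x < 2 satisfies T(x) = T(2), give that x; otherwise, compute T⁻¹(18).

1/2

Both pieces are strictly increasing (slopes 6 and 4), so each is injective on its own interval.
The left piece maps (−∞, 2) onto (−∞, 27); the right piece maps [2, ∞) onto [28, ∞).
The images leave a gap (27 has no preimage), so T is not surjective, hence not bijective.
Because the two images are disjoint, no x < 2 has T(x) = T(2), so we compute T⁻¹(18): 18 lies in (−∞, 27), so solve 6x + 15 = 18: x = (18 − 15)/6 = 1/2.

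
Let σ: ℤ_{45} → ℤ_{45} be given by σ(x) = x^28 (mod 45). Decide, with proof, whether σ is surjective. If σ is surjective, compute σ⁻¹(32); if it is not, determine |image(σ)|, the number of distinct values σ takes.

8

σ(3): Repeated squaring mod 45: 3^1 ≡ 3, 3^2 ≡ 3² = 9, 3^4 ≡ 9² = 81 ≡ 36, 3^8 ≡ 36² = 1296 ≡ 36, 3^16 ≡ 36² = 1296 ≡ 36. Since 28 = 16 + 8 + 4, 3^28 ≡ 36·36·36: 36·36 = 1296 ≡ 36, then 36·36 = 1296 ≡ 36. So 3^28 ≡ 36 (mod 45).
σ(6): Repeated squaring mod 45: 6^1 ≡ 6, 6^2 ≡ 6² = 36, 6^4 ≡ 36² = 1296 ≡ 36, 6^8 ≡ 36² = 1296 ≡ 36, 6^16 ≡ 36² = 1296 ≡ 36. Since 28 = 16 + 8 + 4, 6^28 ≡ 36·36·36: 36·36 = 1296 ≡ 36, then 36·36 = 1296 ≡ 36. So 6^28 ≡ 36 (mod 45).
So σ(3) = σ(6) = 36 while 3 ≠ 6, so σ is not injective.
A non-injective map from the 45-element set ℤ_{45} to itself takes at most 44 distinct values, so it cannot be surjective. So σ is not surjective.
Since σ is not surjective, we determine |image(σ)|. Computing x^28 mod 45 for each x (by repeated squaring, reducing mod 45 at every step), the values σ(0), σ(1), …, σ(44) are: 0, 1, 16, 36, 31, 40, 36, 16, 1, 36, 10, 16, 36, 31, 31, 0, 16, 1, 36, 1, 25, 36, 31, 31, 36, 25, 1, 36, 1, 16, 0, 31, 31, 36, 16, 10, 36, 1, 16, 36, 40, 31, 36, 16, 1.
The distinct values are {0, 1, 10, 16, 25, 31, 36, 40}; there are 8 of them.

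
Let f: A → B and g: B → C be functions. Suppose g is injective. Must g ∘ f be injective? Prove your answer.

No. Take A = {0, 1}, B = C = {0, 1, 2, 3, 4}, f(0) = f(1) = 0, and g = identity (injective).
Then (g ∘ f)(0) = (g ∘ f)(1) = 0 with 0 ≠ 1, so g ∘ f is not injective.

not injective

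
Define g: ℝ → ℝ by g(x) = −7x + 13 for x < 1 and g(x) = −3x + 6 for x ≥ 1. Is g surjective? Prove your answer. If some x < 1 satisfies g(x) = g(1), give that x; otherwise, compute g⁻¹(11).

2/7

Both pieces are strictly decreasing (slopes −7 and −3), so each is injective on its own interval.
The left piece maps (−∞, 1) onto (6, ∞); the right piece maps [1, ∞) onto (−∞, 3].
The union (6, ∞) ∪ (−∞, 3] omits the interval between 6 and 3; in particular 6 has no preimage. So g is not surjective.
Because the two images are disjoint, no x < 1 has g(x) = g(1), so we compute g⁻¹(11): 11 lies in (6, ∞), so solve −7x + 13 = 11: x = (11 − 13)/(−7) = 2/7.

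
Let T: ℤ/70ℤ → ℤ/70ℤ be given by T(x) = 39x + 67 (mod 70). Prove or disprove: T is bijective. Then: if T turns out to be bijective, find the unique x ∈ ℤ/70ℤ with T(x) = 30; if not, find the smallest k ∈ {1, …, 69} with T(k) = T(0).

17

If T(a) = T(b), then 39a ≡ 39b (mod 70). Because gcd(39, 70) = 1, we may cancel 39 to get a ≡ b (mod 70).
We now compute 39⁻¹ mod 70 explicitly. Euclid's algorithm: 70 = 1·39 + 31, 39 = 1·31 + 8, 31 = 3·8 + 7, 8 = 1·7 + 1; back-substituting gives 1 = 9·39 − 5·70, so 39⁻¹ ≡ 9 (mod 70).
For any y ∈ ℤ/70ℤ, x = 9(y − 67) mod 70 satisfies T(x) = 39·9(y − 67) + 67 ≡ y (since 39·9 ≡ 1 mod 70). So every y has a preimage.
So T is bijective.
Since T is bijective, we compute T⁻¹(30): solve 39x + 67 ≡ 30 (mod 70), i.e. 39x ≡ 33 (mod 70).
Multiplying by 39⁻¹ = 9 gives x ≡ 9·33 = 297 = 4·70 + 17 ≡ 17 (mod 70).
Check: T(17) = 39·17 + 67 = 730 = 10·70 + 30 ≡ 30 (mod 70).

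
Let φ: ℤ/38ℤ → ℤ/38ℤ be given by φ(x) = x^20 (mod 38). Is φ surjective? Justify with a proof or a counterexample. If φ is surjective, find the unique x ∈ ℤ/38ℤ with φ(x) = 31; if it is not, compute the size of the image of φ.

φ(18): Repeated squaring mod 38: 18^1 ≡ 18, 18^2 ≡ 18² = 324 ≡ 20, 18^4 ≡ 20² = 400 ≡ 20, 18^8 ≡ 20² = 400 ≡ 20, 18^16 ≡ 20² = 400 ≡ 20. Since 20 = 16 + 4, 18^20 ≡ 20·20: 20·20 = 400 ≡ 20. So 18^20 ≡ 20 (mod 38).
φ(20): Repeated squaring mod 38: 20^1 ≡ 20, 20^2 ≡ 20² = 400 ≡ 20, 20^4 ≡ 20² = 400 ≡ 20, 20^8 ≡ 20² = 400 ≡ 20, 20^16 ≡ 20² = 400 ≡ 20. Since 20 = 16 + 4, 20^20 ≡ 20·20: 20·20 = 400 ≡ 20. So 20^20 ≡ 20 (mod 38).
So φ(18) = φ(20) = 20 while 18 ≠ 20, so φ is not injective.
A non-injective map from the 38-element set ℤ/38ℤ to itself takes at most 37 distinct values, so it cannot be surjective. Therefore φ is not surjective.
Since φ is not surjective, we determine |image(φ)|. Computing x^20 mod 38 for each x (by repeated squaring, reducing mod 38 at every step), the values φ(0), φ(1), …, φ(37) are: 0, 1, 4, 9, 16, 25, 36, 11, 26, 5, 24, 7, 30, 17, 6, 35, 28, 23, 20, 19, 20, 23, 28, 35, 6, 17, 30, 7, 24, 5, 26, 11, 36, 25, 16, 9, 4, 1.
The distinct values are {0, 1, 4, 5, 6, 7, 9, 11, 16, 17, 19, 20, 23, 24, 25, 26, 28, 30, 35, 36}; there are 20 of them.

20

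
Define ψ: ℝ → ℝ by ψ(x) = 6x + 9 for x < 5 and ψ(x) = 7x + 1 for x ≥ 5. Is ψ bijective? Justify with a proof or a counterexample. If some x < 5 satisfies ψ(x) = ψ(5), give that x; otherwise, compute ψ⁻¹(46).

Both pieces are strictly increasing (slopes 6 and 7), so each is injective on its own interval.
The left piece maps (−∞, 5) onto (−∞, 39); the right piece maps [5, ∞) onto [36, ∞).
These images overlap. In particular ψ(5) = 36 (right piece), and solving 6x + 9 = 36 on the left piece gives x = 9/2 < 5.
So ψ(9/2) = ψ(5) with 9/2 ≠ 5, and ψ is not injective, hence not bijective. This x = 9/2 is the requested value below 5.

9/2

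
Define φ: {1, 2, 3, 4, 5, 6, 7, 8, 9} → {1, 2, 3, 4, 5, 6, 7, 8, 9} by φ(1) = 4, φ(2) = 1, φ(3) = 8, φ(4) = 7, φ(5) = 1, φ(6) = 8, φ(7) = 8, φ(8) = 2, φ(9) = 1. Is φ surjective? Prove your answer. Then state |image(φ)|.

5

No element maps to 3, so φ is not surjective.
The image of φ is {1, 2, 4, 7, 8}, which has 5 elements.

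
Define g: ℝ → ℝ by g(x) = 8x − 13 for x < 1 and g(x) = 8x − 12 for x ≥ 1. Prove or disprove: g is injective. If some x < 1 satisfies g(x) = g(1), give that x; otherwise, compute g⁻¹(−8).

5/8

Both pieces are strictly increasing (slopes 8 and 8), so each is injective on its own interval.
The left piece maps (−∞, 1) onto (−∞, −5); the right piece maps [1, ∞) onto [−4, ∞).
These images are disjoint, so no value is attained by both pieces. Therefore g is injective.
Because the two images are disjoint, no x < 1 has g(x) = g(1), so we compute g⁻¹(−8): −8 lies in (−∞, −5), so solve 8x − 13 = −8: x = (−8 + 13)/8 = 5/8.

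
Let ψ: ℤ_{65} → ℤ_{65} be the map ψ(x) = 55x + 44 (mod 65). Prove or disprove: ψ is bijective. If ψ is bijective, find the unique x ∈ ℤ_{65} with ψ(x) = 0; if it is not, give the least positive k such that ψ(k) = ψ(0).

13

We have gcd(55, 65) = 5 > 1. Taking a = 0 and b = 13: ψ(0) = 44 and ψ(13) = 55·13 + 44 = 759 ≡ 44 (mod 65).
So ψ(0) = ψ(13) while 0 ≠ 13, therefore ψ is not injective, hence not bijective.
Since ψ is not bijective, we find the least positive k with ψ(k) = ψ(0): this means 55k ≡ 0 (mod 65), i.e. 65 ∣ 55k. Since gcd(55, 65) = 5, dividing through by 5 this holds exactly when 13 ∣ 11k, and as gcd(11, 13) = 1, exactly when 13 ∣ k.
The smallest positive such k is 13.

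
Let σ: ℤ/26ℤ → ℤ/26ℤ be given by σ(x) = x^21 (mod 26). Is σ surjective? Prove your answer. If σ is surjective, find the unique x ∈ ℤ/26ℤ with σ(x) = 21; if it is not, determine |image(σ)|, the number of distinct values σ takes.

10

σ(1) = 1^21 = 1.
σ(3): Repeated squaring mod 26: 3^1 ≡ 3, 3^2 ≡ 3² = 9, 3^4 ≡ 9² = 81 ≡ 3, 3^8 ≡ 3² = 9, 3^16 ≡ 9² = 81 ≡ 3. Since 21 = 16 + 4 + 1, 3^21 ≡ 3·3·3: 3·3 = 9, then 9·3 = 27 ≡ 1. So 3^21 ≡ 1 (mod 26).
So σ(1) = σ(3) = 1 while 1 ≠ 3, so σ is not injective.
A non-injective map from the 26-element set ℤ/26ℤ to itself takes at most 25 distinct values, so it cannot be surjective. Therefore σ is not surjective.
Since σ is not surjective, we determine |image(σ)|. Computing x^21 mod 26 for each x (by repeated squaring, reducing mod 26 at every step), the values σ(0), σ(1), …, σ(25) are: 0, 1, 18, 1, 12, 5, 18, 21, 8, 1, 12, 21, 12, 13, 14, 5, 14, 25, 18, 5, 8, 21, 14, 25, 8, 25.
The distinct values are {0, 1, 5, 8, 12, 13, 14, 18, 21, 25}; there are 10 of them.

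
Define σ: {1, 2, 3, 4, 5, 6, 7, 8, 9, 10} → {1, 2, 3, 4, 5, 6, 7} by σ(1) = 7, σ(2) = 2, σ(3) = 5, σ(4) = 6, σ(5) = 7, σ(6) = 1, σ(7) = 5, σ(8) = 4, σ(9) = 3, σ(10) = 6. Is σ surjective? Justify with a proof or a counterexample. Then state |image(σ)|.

7

Every element of the codomain has a preimage: 1 = σ(6), 2 = σ(2), 3 = σ(9), 4 = σ(8), 5 = σ(3), 6 = σ(4), 7 = σ(1).
Thus σ is surjective.
The image of σ is {1, 2, 3, 4, 5, 6, 7}, which has 7 elements.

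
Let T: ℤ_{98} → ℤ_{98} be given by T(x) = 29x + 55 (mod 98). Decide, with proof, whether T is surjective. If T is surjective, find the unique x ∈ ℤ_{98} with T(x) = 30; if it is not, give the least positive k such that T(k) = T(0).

Recall that T is surjective if every y in the codomain equals T(x) for some x in the domain.
Since gcd(29, 98) = 1, 29 is invertible modulo 98. Euclid's algorithm: 98 = 3·29 + 11, 29 = 2·11 + 7, 11 = 1·7 + 4, 7 = 1·4 + 3, 4 = 1·3 + 1; back-substituting gives 1 = 71·29 − 21·98, so 29⁻¹ ≡ 71 (mod 98).
For any y ∈ ℤ_{98}, x = 71(y − 55) mod 98 satisfies T(x) = 29·71(y − 55) + 55 ≡ y (since 29·71 ≡ 1 mod 98). So every y has a preimage.
Thus T is surjective.
Since T is surjective, we compute T⁻¹(30): solve 29x + 55 ≡ 30 (mod 98), i.e. 29x ≡ 73 (mod 98).
Multiplying by 29⁻¹ = 71 gives x ≡ 71·73 = 5183 = 52·98 + 87 ≡ 87 (mod 98).
Check: T(87) = 29·87 + 55 = 2578 = 26·98 + 30 ≡ 30 (mod 98).

87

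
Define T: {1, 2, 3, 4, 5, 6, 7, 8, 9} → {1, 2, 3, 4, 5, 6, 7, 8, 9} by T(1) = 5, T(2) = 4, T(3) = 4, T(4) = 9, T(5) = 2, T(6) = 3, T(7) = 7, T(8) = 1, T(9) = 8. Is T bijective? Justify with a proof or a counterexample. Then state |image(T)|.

8

T(2) = 4 = T(3) with 2 ≠ 3, so T is not injective, hence not bijective.
The image of T is {1, 2, 3, 4, 5, 7, 8, 9}, which has 8 elements.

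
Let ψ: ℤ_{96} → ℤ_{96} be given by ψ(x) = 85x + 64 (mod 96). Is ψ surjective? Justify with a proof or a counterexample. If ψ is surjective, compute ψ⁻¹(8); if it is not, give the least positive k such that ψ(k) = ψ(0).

Since gcd(85, 96) = 1, 85 is invertible modulo 96. Euclid's algorithm: 96 = 1·85 + 11, 85 = 7·11 + 8, 11 = 1·8 + 3, 8 = 2·3 + 2, 3 = 1·2 + 1; back-substituting gives 1 = 61·85 − 54·96, so 85⁻¹ ≡ 61 (mod 96).
Then y ↦ 61(y − 64) is a two-sided inverse to ψ, so every y ∈ ℤ_{96} has a preimage.
Hence ψ is surjective.
Since ψ is surjective, we find ψ⁻¹(8): we need 85x ≡ 8 − 64 ≡ 40 (mod 96). Using 85⁻¹ = 61: x ≡ 61·40 = 2440 = 25·96 + 40, so x = 40.
Check: ψ(40) = 85·40 + 64 = 3464 = 36·96 + 8 ≡ 8 (mod 96).

40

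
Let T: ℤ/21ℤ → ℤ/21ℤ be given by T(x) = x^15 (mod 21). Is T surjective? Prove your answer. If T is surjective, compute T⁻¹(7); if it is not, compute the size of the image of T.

T(1) = 1^15 = 1.
T(4): Repeated squaring mod 21: 4^1 ≡ 4, 4^2 ≡ 4² = 16, 4^4 ≡ 16² = 256 ≡ 4, 4^8 ≡ 4² = 16. Since 15 = 8 + 4 + 2 + 1, 4^15 ≡ 16·4·16·4: 16·4 = 64 ≡ 1, then 1·16 = 16, then 16·4 = 64 ≡ 1. So 4^15 ≡ 1 (mod 21).
So T(1) = T(4) = 1 while 1 ≠ 4, therefore T is not injective.
A non-injective map from the 21-element set ℤ/21ℤ to itself takes at most 20 distinct values, so it cannot be surjective. Therefore T is not surjective.
Since T is not surjective, we determine |image(T)|. Computing x^15 mod 21 for each x (by repeated squaring, reducing mod 21 at every step), the values T(0), T(1), …, T(20) are: 0, 1, 8, 6, 1, 20, 6, 7, 8, 15, 13, 8, 6, 13, 14, 15, 1, 20, 15, 13, 20.
The distinct values are {0, 1, 6, 7, 8, 13, 14, 15, 20}; there are 9 of them.

9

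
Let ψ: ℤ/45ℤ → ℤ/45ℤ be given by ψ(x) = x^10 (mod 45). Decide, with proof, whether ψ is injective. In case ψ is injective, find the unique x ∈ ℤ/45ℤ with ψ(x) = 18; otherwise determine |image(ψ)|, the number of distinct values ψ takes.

ψ(2): Repeated squaring mod 45: 2^1 ≡ 2, 2^2 ≡ 2² = 4, 2^4 ≡ 4² = 16, 2^8 ≡ 16² = 256 ≡ 31. Since 10 = 8 + 2, 2^10 ≡ 31·4: 31·4 = 124 ≡ 34. So 2^10 ≡ 34 (mod 45).
ψ(7): Repeated squaring mod 45: 7^1 ≡ 7, 7^2 ≡ 7² = 49 ≡ 4, 7^4 ≡ 4² = 16, 7^8 ≡ 16² = 256 ≡ 31. Since 10 = 8 + 2, 7^10 ≡ 31·4: 31·4 = 124 ≡ 34. So 7^10 ≡ 34 (mod 45).
So ψ(2) = ψ(7) = 34 while 2 ≠ 7, therefore ψ is not injective.
Since ψ is not injective, we determine |image(ψ)|. Computing x^10 mod 45 for each x (by repeated squaring, reducing mod 45 at every step), the values ψ(0), ψ(1), …, ψ(44) are: 0, 1, 34, 9, 31, 40, 36, 34, 19, 36, 10, 16, 9, 4, 31, 0, 16, 19, 9, 1, 25, 36, 4, 4, 36, 25, 1, 9, 19, 16, 0, 31, 4, 9, 16, 10, 36, 19, 34, 36, 40, 31, 9, 34, 1.
The distinct values are {0, 1, 4, 9, 10, 16, 19, 25, 31, 34, 36, 40}; there are 12 of them.

12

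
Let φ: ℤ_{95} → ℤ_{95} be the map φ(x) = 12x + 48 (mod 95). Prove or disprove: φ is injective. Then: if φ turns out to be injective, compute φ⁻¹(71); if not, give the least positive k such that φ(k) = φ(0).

89

Recall that φ is injective if φ(a) = φ(b) implies a = b.
Suppose φ(a) = φ(b) in ℤ_{95}. Then 12a + 48 ≡ 12b + 48 (mod 95), therefore 12(a − b) ≡ 0 (mod 95).
Since gcd(12, 95) = 1, 12 is invertible modulo 95, therefore a − b ≡ 0 (mod 95), i.e. a = b.
Therefore φ is injective.
We now compute 12⁻¹ mod 95 explicitly. Euclid's algorithm: 95 = 7·12 + 11, 12 = 1·11 + 1; back-substituting gives 1 = 8·12 − 1·95, so 12⁻¹ ≡ 8 (mod 95).
Since φ is injective, we compute φ⁻¹(71): solve 12x + 48 ≡ 71 (mod 95), i.e. 12x ≡ 23 (mod 95).
Multiplying by 12⁻¹ = 8 gives x ≡ 8·23 = 184 = 1·95 + 89 ≡ 89 (mod 95).
Check: φ(89) = 12·89 + 48 = 1116 = 11·95 + 71 ≡ 71 (mod 95).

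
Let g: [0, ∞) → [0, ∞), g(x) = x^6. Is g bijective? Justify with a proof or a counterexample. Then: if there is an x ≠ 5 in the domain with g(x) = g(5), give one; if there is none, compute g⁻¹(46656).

On [0, ∞), x ↦ x^6 is strictly increasing (injective) and for any y ∈ [0, ∞) the 6th root y^{1/6} lies in [0, ∞) (surjective). So g is bijective.
Since x ↦ x^6 is strictly increasing on [0, ∞), it is injective there, so no x ≠ 5 in the domain has g(x) = g(5). We therefore compute g⁻¹(46656) = 46656^{1/6} = 6 (indeed 6^6 = 46656).

6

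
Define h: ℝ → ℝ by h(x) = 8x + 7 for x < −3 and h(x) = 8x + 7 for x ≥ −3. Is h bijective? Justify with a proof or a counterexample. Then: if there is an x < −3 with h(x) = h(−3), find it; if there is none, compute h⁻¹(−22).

Both pieces are strictly increasing (slopes 8 and 8), so each is injective on its own interval.
The left piece maps (−∞, −3) onto (−∞, −17); the right piece maps [−3, ∞) onto [−17, ∞).
Since −17 = −17, the images partition ℝ: h is injective and surjective, hence bijective.
Because the two images are disjoint, no x < −3 has h(x) = h(−3), so we compute h⁻¹(−22): −22 lies in (−∞, −17), so solve 8x + 7 = −22: x = (−22 − 7)/8 = −29/8.

-29/8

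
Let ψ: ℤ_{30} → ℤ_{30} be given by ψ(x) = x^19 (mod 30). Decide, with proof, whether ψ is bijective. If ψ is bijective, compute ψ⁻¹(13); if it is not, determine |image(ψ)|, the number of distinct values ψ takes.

Computing x^19 mod 30 for each x (by repeated squaring, reducing mod 30 at every step), the values ψ(0), ψ(1), …, ψ(29) are: 0, 1, 8, 27, 4, 5, 6, 13, 2, 9, 10, 11, 18, 7, 14, 15, 16, 23, 12, 19, 20, 21, 28, 17, 24, 25, 26, 3, 22, 29.
Every element of ℤ_{30} appears exactly once in this list, so ψ is a bijection, and in particular bijective.
Since ψ is bijective, we read off the preimage of 13 from the same table: ψ(7) = 13, so ψ⁻¹(13) = 7.

7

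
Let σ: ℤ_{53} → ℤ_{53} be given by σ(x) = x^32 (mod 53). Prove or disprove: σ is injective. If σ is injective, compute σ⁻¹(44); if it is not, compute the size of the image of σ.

14

σ(2): Repeated squaring mod 53: 2^1 ≡ 2, 2^2 ≡ 2² = 4, 2^4 ≡ 4² = 16, 2^8 ≡ 16² = 256 ≡ 44, 2^16 ≡ 44² = 1936 ≡ 28, 2^32 ≡ 28² = 784 ≡ 42. So 2^32 ≡ 42 (mod 53).
σ(7): Repeated squaring mod 53: 7^1 ≡ 7, 7^2 ≡ 7² = 49, 7^4 ≡ 49² = 2401 ≡ 16, 7^8 ≡ 16² = 256 ≡ 44, 7^16 ≡ 44² = 1936 ≡ 28, 7^32 ≡ 28² = 784 ≡ 42. So 7^32 ≡ 42 (mod 53).
So σ(2) = σ(7) = 42 while 2 ≠ 7, hence σ is not injective.
Since σ is not injective, we determine |image(σ)|. Computing x^32 mod 53 for each x (by repeated squaring, reducing mod 53 at every step), the values σ(0), σ(1), …, σ(52) are: 0, 1, 42, 13, 15, 10, 16, 42, 47, 10, 49, 36, 36, 46, 15, 24, 13, 44, 49, 46, 44, 16, 28, 1, 28, 47, 24, 24, 47, 28, 1, 28, 16, 44, 46, 49, 44, 13, 24, 15, 46, 36, 36, 49, 10, 47, 42, 16, 10, 15, 13, 42, 1.
The distinct values are {0, 1, 10, 13, 15, 16, 24, 28, 36, 42, 44, 46, 47, 49}; there are 14 of them.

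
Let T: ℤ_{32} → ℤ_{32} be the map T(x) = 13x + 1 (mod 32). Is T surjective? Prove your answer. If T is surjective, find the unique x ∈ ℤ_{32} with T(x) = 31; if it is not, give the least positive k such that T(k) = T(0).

22

Since gcd(13, 32) = 1, 13 is invertible modulo 32. Euclid's algorithm: 32 = 2·13 + 6, 13 = 2·6 + 1; back-substituting gives 1 = 5·13 − 2·32, so 13⁻¹ ≡ 5 (mod 32).
For any y ∈ ℤ_{32}, x = 5(y − 1) mod 32 satisfies T(x) = 13·5(y − 1) + 1 ≡ y (since 13·5 ≡ 1 mod 32). So every y has a preimage.
So T is surjective.
Since T is surjective, we compute T⁻¹(31): solve 13x + 1 ≡ 31 (mod 32), i.e. 13x ≡ 30 (mod 32).
Multiplying by 13⁻¹ = 5 gives x ≡ 5·30 = 150 = 4·32 + 22 ≡ 22 (mod 32).
Check: T(22) = 13·22 + 1 = 287 = 8·32 + 31 ≡ 31 (mod 32).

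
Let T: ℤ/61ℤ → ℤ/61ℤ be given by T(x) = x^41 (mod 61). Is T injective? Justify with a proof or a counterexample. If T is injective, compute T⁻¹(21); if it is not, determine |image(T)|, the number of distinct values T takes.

Since 61 is prime, the nonzero elements of ℤ/61ℤ form a cyclic group of order 60.
As gcd(41, 60) = 1, raising to the 41st power is a bijection on this group: if u^41 ≡ v^41 then (uv^{−1})^41 = 1, and the only element of order dividing gcd(41, 60) = 1 is 1, so u = v.
With T(0) = 0 this makes T injective on all of ℤ/61ℤ, hence bijective (finite equal-size domain and codomain). In particular T is injective.
Since T is injective, we find the preimage of 21. The inverse of x ↦ x^41 on (ℤ/61ℤ)^× is x ↦ x^41, because 41·41 = 1681 = 28·60 + 1 ≡ 1 (mod 60) and x^{60} = 1 for x ≠ 0 (Fermat). So T⁻¹(21) = 21^41 mod 61.
Repeated squaring mod 61: 21^1 ≡ 21, 21^2 ≡ 21² = 441 ≡ 14, 21^4 ≡ 14² = 196 ≡ 13, 21^8 ≡ 13² = 169 ≡ 47, 21^16 ≡ 47² = 2209 ≡ 13, 21^32 ≡ 13² = 169 ≡ 47. Since 41 = 32 + 8 + 1, 21^41 ≡ 47·47·21: 47·47 = 2209 ≡ 13, then 13·21 = 273 ≡ 29. So 21^41 ≡ 29 (mod 61).
Hence T⁻¹(21) = 29.

29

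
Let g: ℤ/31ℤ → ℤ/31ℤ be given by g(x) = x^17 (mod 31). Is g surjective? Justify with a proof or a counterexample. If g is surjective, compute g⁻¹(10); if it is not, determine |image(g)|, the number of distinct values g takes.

Since 31 is prime, the nonzero elements of ℤ/31ℤ form a cyclic group of order 30.
As gcd(17, 30) = 1, raising to the 17th power is a bijection on this group: if x_1^17 ≡ x_2^17 then (x_1x_2^{−1})^17 = 1, and the only element of order dividing gcd(17, 30) = 1 is 1, so x_1 = x_2.
With g(0) = 0 this makes g injective on all of ℤ/31ℤ, hence bijective (finite equal-size domain and codomain). In particular g is surjective.
Since g is surjective, we find the preimage of 10. The inverse of x ↦ x^17 on (ℤ/31ℤ)^× is x ↦ x^23, because 17·23 = 391 = 13·30 + 1 ≡ 1 (mod 30) and x^{30} = 1 for x ≠ 0 (Fermat). So g⁻¹(10) = 10^23 mod 31.
Repeated squaring mod 31: 10^1 ≡ 10, 10^2 ≡ 10² = 100 ≡ 7, 10^4 ≡ 7² = 49 ≡ 18, 10^8 ≡ 18² = 324 ≡ 14, 10^16 ≡ 14² = 196 ≡ 10. Since 23 = 16 + 4 + 2 + 1, 10^23 ≡ 10·18·7·10: 10·18 = 180 ≡ 25, then 25·7 = 175 ≡ 20, then 20·10 = 200 ≡ 14. So 10^23 ≡ 14 (mod 31).
Hence g⁻¹(10) = 14.

14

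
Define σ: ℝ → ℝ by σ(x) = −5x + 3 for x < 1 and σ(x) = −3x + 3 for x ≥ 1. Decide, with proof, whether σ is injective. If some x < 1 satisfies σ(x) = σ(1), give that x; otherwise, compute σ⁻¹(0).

Both pieces are strictly decreasing (slopes −5 and −3), so each is injective on its own interval.
The left piece maps (−∞, 1) onto (−2, ∞); the right piece maps [1, ∞) onto (−∞, 0].
These images overlap. In particular σ(1) = 0 (right piece), and solving −5x + 3 = 0 on the left piece gives x = 3/5 < 1.
So σ(3/5) = σ(1) with 3/5 ≠ 1, and σ is not injective. This x = 3/5 is the requested value below 1.

3/5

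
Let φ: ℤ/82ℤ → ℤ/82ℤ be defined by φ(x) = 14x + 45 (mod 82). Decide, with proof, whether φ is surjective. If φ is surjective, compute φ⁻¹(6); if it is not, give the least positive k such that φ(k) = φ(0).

Since gcd(14, 82) = 2, we have 14x ≡ 0 (mod 2) for all x, so φ(x) ≡ 1 (mod 2).
But 0 ≢ 1 (mod 2), so 0 ∈ ℤ/82ℤ has no preimage. So φ is not surjective.
Since φ is not surjective, we find the least positive k with φ(k) = φ(0): this means 14k ≡ 0 (mod 82), i.e. 82 ∣ 14k. Since gcd(14, 82) = 2, dividing through by 2 this holds exactly when 41 ∣ 7k, and as gcd(7, 41) = 1, exactly when 41 ∣ k.
The smallest positive such k is 41.

41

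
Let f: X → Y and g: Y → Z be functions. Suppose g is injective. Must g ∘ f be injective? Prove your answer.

No. Take X = {1, 2}, Y = Z = {1, 2, 3, 4, 5}, f(1) = f(2) = 1, and g = identity (injective).
Then (g ∘ f)(1) = (g ∘ f)(2) = 1 with 1 ≠ 2, so g ∘ f is not injective.

not injective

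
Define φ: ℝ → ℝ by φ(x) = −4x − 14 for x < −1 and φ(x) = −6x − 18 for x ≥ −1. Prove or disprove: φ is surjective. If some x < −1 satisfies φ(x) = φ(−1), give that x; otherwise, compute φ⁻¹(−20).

Both pieces are strictly decreasing (slopes −4 and −6), so each is injective on its own interval.
The left piece maps (−∞, −1) onto (−10, ∞); the right piece maps [−1, ∞) onto (−∞, −12].
The union (−10, ∞) ∪ (−∞, −12] omits the interval between −10 and −12; in particular −10 has no preimage. So φ is not surjective.
Because the two images are disjoint, no x < −1 has φ(x) = φ(−1), so we compute φ⁻¹(−20): −20 lies in (−∞, −12], so solve −6x − 18 = −20: x = (−20 + 18)/(−6) = 1/3.

1/3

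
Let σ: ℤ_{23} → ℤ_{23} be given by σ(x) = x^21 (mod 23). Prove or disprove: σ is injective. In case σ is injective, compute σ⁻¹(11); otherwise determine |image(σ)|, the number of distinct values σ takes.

Since 23 is prime, the nonzero elements of ℤ_{23} form a cyclic group of order 22.
As gcd(21, 22) = 1, raising to the 21st power is a bijection on this group: if u^21 ≡ v^21 then (uv^{−1})^21 = 1, and the only element of order dividing gcd(21, 22) = 1 is 1, so u = v.
With σ(0) = 0 this makes σ injective on all of ℤ_{23}, hence bijective (finite equal-size domain and codomain). In particular σ is injective.
Since σ is injective, we find the preimage of 11. The inverse of x ↦ x^21 on (ℤ_{23})^× is x ↦ x^21, because 21·21 = 441 = 20·22 + 1 ≡ 1 (mod 22) and x^{22} = 1 for x ≠ 0 (Fermat). So σ⁻¹(11) = 11^21 mod 23.
Repeated squaring mod 23: 11^1 ≡ 11, 11^2 ≡ 11² = 121 ≡ 6, 11^4 ≡ 6² = 36 ≡ 13, 11^8 ≡ 13² = 169 ≡ 8, 11^16 ≡ 8² = 64 ≡ 18. Since 21 = 16 + 4 + 1, 11^21 ≡ 18·13·11: 18·13 = 234 ≡ 4, then 4·11 = 44 ≡ 21. So 11^21 ≡ 21 (mod 23).
Hence σ⁻¹(11) = 21.

21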